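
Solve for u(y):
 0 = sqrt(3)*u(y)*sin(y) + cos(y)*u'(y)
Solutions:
 u(y) = C1*cos(y)^(sqrt(3))


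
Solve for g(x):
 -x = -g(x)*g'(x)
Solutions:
 g(x) = -sqrt(C1 + x^2)
 g(x) = sqrt(C1 + x^2)


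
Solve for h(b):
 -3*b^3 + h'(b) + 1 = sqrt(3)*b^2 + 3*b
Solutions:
 h(b) = C1 + 3*b^4/4 + sqrt(3)*b^3/3 + 3*b^2/2 - b


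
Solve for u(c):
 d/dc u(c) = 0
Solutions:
 u(c) = C1


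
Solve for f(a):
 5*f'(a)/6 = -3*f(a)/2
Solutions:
 f(a) = C1*exp(-9*a/5)


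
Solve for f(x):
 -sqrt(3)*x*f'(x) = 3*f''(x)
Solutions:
 f(x) = C1 + C2*erf(sqrt(2)*3^(3/4)*x/6)


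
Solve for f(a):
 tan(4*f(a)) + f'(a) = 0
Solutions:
 f(a) = -asin(C1*exp(-4*a))/4 + pi/4
 f(a) = asin(C1*exp(-4*a))/4


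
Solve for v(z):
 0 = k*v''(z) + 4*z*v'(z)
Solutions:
 v(z) = C1 + C2*sqrt(k)*erf(sqrt(2)*z*sqrt(1/k))


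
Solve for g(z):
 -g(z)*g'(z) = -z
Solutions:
 g(z) = -sqrt(C1 + z^2)
 g(z) = sqrt(C1 + z^2)


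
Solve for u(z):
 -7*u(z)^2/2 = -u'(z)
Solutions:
 u(z) = -2/(C1 + 7*z)


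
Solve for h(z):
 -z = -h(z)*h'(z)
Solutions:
 h(z) = -sqrt(C1 + z^2)
 h(z) = sqrt(C1 + z^2)


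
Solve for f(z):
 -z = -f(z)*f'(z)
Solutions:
 f(z) = -sqrt(C1 + z^2)
 f(z) = sqrt(C1 + z^2)


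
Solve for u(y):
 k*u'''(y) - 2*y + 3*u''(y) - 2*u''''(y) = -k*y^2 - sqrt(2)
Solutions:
 u(y) = C1 + C2*y + C3*exp(y*(k - sqrt(k^2 + 24))/4) + C4*exp(y*(k + sqrt(k^2 + 24))/4) - k*y^4/36 + y^3*(k^2 + 3)/27 + y^2*(-2*k^3 - 18*k - 9*sqrt(2))/54


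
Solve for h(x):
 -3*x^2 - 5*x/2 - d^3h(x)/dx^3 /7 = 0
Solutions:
 h(x) = C1 + C2*x + C3*x^2 - 7*x^5/20 - 35*x^4/48


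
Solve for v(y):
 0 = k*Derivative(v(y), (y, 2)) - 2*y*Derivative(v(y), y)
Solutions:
 v(y) = C1 + C2*erf(y*sqrt(-1/k))/sqrt(-1/k)


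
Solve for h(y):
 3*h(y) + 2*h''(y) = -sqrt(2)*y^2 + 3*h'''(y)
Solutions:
 h(y) = C1*exp(y*(-2^(2/3)*(27*sqrt(761) + 745)^(1/3) - 8*2^(1/3)/(27*sqrt(761) + 745)^(1/3) + 8)/36)*sin(2^(1/3)*sqrt(3)*y*(-2^(1/3)*(27*sqrt(761) + 745)^(1/3) + 8/(27*sqrt(761) + 745)^(1/3))/36) + C2*exp(y*(-2^(2/3)*(27*sqrt(761) + 745)^(1/3) - 8*2^(1/3)/(27*sqrt(761) + 745)^(1/3) + 8)/36)*cos(2^(1/3)*sqrt(3)*y*(-2^(1/3)*(27*sqrt(761) + 745)^(1/3) + 8/(27*sqrt(761) + 745)^(1/3))/36) + C3*exp(y*(8*2^(1/3)/(27*sqrt(761) + 745)^(1/3) + 4 + 2^(2/3)*(27*sqrt(761) + 745)^(1/3))/18) - sqrt(2)*y^2/3 + 4*sqrt(2)/9


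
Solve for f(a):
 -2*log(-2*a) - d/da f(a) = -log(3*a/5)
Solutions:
 f(a) = C1 - a*log(a) + a*(-log(20) + 1 + log(3) - 2*I*pi)


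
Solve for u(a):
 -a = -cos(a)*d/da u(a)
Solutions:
 u(a) = C1 + Integral(a/cos(a), a)


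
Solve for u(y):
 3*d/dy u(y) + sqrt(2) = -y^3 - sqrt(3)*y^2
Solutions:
 u(y) = C1 - y^4/12 - sqrt(3)*y^3/9 - sqrt(2)*y/3


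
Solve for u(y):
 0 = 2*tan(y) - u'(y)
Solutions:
 u(y) = C1 - 2*log(cos(y))


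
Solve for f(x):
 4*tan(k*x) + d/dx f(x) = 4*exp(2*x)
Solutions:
 f(x) = C1 - 4*Piecewise((-log(cos(k*x))/k, Ne(k, 0)), (0, True)) + 2*exp(2*x)


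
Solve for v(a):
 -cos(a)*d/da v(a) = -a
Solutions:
 v(a) = C1 + Integral(a/cos(a), a)


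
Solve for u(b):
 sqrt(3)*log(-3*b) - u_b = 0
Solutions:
 u(b) = C1 + sqrt(3)*b*log(-b) + sqrt(3)*b*(-1 + log(3))


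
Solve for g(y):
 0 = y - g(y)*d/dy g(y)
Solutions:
 g(y) = -sqrt(C1 + y^2)
 g(y) = sqrt(C1 + y^2)


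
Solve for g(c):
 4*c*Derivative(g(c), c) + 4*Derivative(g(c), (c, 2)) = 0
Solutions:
 g(c) = C1 + C2*erf(sqrt(2)*c/2)


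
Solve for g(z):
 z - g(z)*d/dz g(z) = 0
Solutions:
 g(z) = -sqrt(C1 + z^2)
 g(z) = sqrt(C1 + z^2)


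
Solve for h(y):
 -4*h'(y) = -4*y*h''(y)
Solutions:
 h(y) = C1 + C2*y^2


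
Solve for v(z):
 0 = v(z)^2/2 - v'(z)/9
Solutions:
 v(z) = -2/(C1 + 9*z)


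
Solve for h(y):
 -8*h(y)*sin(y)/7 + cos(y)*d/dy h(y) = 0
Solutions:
 h(y) = C1/cos(y)^(8/7)


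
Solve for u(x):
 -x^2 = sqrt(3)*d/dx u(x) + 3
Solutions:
 u(x) = C1 - sqrt(3)*x^3/9 - sqrt(3)*x


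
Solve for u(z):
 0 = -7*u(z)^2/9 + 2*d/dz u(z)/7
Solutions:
 u(z) = -18/(C1 + 49*z)


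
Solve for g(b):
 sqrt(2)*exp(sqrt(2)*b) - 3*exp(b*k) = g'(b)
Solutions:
 g(b) = C1 + exp(sqrt(2)*b) - 3*exp(b*k)/k


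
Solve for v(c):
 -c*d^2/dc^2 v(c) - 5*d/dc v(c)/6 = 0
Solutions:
 v(c) = C1 + C2*c^(1/6)


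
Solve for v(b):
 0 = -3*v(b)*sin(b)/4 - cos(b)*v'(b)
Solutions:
 v(b) = C1*cos(b)^(3/4)


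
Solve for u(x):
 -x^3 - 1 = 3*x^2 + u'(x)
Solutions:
 u(x) = C1 - x^4/4 - x^3 - x


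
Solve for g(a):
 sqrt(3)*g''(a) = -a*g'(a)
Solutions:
 g(a) = C1 + C2*erf(sqrt(2)*3^(3/4)*a/6)


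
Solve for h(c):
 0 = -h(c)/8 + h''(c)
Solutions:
 h(c) = C1*exp(-sqrt(2)*c/4) + C2*exp(sqrt(2)*c/4)


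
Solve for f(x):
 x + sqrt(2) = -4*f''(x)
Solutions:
 f(x) = C1 + C2*x - x^3/24 - sqrt(2)*x^2/8


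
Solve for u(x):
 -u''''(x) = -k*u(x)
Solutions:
 u(x) = C1*exp(-k^(1/4)*x) + C2*exp(k^(1/4)*x) + C3*exp(-I*k^(1/4)*x) + C4*exp(I*k^(1/4)*x)


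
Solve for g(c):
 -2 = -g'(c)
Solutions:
 g(c) = C1 + 2*c


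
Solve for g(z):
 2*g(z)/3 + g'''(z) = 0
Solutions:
 g(z) = C3*exp(-2^(1/3)*3^(2/3)*z/3) + (C1*sin(2^(1/3)*3^(1/6)*z/2) + C2*cos(2^(1/3)*3^(1/6)*z/2))*exp(2^(1/3)*3^(2/3)*z/6)


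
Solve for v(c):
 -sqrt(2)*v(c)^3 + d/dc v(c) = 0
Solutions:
 v(c) = -sqrt(2)*sqrt(-1/(C1 + sqrt(2)*c))/2
 v(c) = sqrt(2)*sqrt(-1/(C1 + sqrt(2)*c))/2


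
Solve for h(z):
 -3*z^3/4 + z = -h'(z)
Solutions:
 h(z) = C1 + 3*z^4/16 - z^2/2


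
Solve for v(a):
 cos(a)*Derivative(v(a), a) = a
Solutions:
 v(a) = C1 + Integral(a/cos(a), a)


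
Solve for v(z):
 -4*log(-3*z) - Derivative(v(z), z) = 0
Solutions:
 v(z) = C1 - 4*z*log(-z) + 4*z*(1 - log(3))


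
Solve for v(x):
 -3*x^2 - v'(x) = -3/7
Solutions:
 v(x) = C1 - x^3 + 3*x/7


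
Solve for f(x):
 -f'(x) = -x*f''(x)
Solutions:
 f(x) = C1 + C2*x^2


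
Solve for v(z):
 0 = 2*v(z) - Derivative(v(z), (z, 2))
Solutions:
 v(z) = C1*exp(-sqrt(2)*z) + C2*exp(sqrt(2)*z)


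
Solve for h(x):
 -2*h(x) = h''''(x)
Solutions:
 h(x) = (C1*sin(2^(3/4)*x/2) + C2*cos(2^(3/4)*x/2))*exp(-2^(3/4)*x/2) + (C3*sin(2^(3/4)*x/2) + C4*cos(2^(3/4)*x/2))*exp(2^(3/4)*x/2)


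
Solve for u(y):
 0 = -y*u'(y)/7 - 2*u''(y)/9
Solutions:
 u(y) = C1 + C2*erf(3*sqrt(7)*y/14)


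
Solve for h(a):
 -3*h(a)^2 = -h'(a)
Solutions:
 h(a) = -1/(C1 + 3*a)


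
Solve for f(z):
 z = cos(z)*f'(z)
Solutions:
 f(z) = C1 + Integral(z/cos(z), z)


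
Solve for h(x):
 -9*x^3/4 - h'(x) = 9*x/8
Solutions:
 h(x) = C1 - 9*x^4/16 - 9*x^2/16


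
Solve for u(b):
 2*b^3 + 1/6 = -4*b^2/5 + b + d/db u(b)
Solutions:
 u(b) = C1 + b^4/2 + 4*b^3/15 - b^2/2 + b/6


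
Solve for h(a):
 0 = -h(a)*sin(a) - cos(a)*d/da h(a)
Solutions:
 h(a) = C1*cos(a)


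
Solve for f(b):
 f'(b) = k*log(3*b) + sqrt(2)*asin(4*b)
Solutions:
 f(b) = C1 + b*k*(log(b) - 1) + b*k*log(3) + sqrt(2)*(b*asin(4*b) + sqrt(1 - 16*b^2)/4)


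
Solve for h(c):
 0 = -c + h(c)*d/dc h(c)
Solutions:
 h(c) = -sqrt(C1 + c^2)
 h(c) = sqrt(C1 + c^2)


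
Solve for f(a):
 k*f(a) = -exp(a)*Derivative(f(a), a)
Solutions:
 f(a) = C1*exp(k*exp(-a))


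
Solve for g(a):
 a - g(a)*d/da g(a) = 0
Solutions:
 g(a) = -sqrt(C1 + a^2)
 g(a) = sqrt(C1 + a^2)


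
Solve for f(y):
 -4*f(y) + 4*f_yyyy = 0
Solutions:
 f(y) = C1*exp(-y) + C2*exp(y) + C3*sin(y) + C4*cos(y)


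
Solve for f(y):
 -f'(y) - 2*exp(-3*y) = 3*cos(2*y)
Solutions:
 f(y) = C1 - 3*sin(2*y)/2 + 2*exp(-3*y)/3


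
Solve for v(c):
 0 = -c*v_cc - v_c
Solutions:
 v(c) = C1 + C2*log(c)


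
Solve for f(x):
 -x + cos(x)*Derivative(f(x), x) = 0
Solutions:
 f(x) = C1 + Integral(x/cos(x), x)


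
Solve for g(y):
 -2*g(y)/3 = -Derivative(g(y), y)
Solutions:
 g(y) = C1*exp(2*y/3)


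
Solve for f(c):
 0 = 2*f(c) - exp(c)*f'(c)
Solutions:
 f(c) = C1*exp(-2*exp(-c))


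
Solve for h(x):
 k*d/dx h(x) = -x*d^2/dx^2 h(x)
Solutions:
 h(x) = C1 + x^(1 - re(k))*(C2*sin(log(x)*Abs(im(k))) + C3*cos(log(x)*im(k)))


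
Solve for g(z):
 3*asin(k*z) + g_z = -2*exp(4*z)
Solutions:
 g(z) = C1 - 3*Piecewise((z*asin(k*z) + sqrt(-k^2*z^2 + 1)/k, Ne(k, 0)), (0, True)) - exp(4*z)/2


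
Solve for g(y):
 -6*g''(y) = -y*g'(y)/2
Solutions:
 g(y) = C1 + C2*erfi(sqrt(6)*y/12)


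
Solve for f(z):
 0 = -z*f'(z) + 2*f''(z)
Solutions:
 f(z) = C1 + C2*erfi(z/2)


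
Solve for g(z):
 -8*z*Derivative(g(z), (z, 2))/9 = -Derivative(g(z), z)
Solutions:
 g(z) = C1 + C2*z^(17/8)


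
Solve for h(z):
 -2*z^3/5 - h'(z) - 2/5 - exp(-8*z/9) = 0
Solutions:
 h(z) = C1 - z^4/10 - 2*z/5 + 9*exp(-8*z/9)/8


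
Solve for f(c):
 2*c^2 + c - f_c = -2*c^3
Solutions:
 f(c) = C1 + c^4/2 + 2*c^3/3 + c^2/2


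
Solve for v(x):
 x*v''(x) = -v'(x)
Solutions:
 v(x) = C1 + C2*log(x)


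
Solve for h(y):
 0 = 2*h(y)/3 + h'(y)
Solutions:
 h(y) = C1*exp(-2*y/3)


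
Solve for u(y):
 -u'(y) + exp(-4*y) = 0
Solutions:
 u(y) = C1 - exp(-4*y)/4


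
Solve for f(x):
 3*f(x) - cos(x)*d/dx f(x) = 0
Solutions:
 f(x) = C1*(sin(x) + 1)^(3/2)/(sin(x) - 1)^(3/2)


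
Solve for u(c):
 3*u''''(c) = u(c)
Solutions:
 u(c) = C1*exp(-3^(3/4)*c/3) + C2*exp(3^(3/4)*c/3) + C3*sin(3^(3/4)*c/3) + C4*cos(3^(3/4)*c/3)


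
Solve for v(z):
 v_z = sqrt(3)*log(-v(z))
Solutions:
 -li(-v(z)) = C1 + sqrt(3)*z


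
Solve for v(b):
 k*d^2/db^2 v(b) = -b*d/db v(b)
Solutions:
 v(b) = C1 + C2*sqrt(k)*erf(sqrt(2)*b*sqrt(1/k)/2)


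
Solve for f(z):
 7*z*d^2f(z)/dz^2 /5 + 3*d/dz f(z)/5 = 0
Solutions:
 f(z) = C1 + C2*z^(4/7)


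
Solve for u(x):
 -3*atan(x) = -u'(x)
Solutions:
 u(x) = C1 + 3*x*atan(x) - 3*log(x^2 + 1)/2


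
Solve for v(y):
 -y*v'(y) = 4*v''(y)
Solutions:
 v(y) = C1 + C2*erf(sqrt(2)*y/4)


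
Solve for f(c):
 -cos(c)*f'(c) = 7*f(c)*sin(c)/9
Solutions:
 f(c) = C1*cos(c)^(7/9)


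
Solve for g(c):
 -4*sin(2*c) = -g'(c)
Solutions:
 g(c) = C1 - 2*cos(2*c)


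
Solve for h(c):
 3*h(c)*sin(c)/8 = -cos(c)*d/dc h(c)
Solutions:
 h(c) = C1*cos(c)^(3/8)


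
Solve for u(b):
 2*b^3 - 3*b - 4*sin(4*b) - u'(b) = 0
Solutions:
 u(b) = C1 + b^4/2 - 3*b^2/2 + cos(4*b)


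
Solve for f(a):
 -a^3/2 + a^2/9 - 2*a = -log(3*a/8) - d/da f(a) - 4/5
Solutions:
 f(a) = C1 + a^4/8 - a^3/27 + a^2 - a*log(a) + a/5 + a*log(8/3)


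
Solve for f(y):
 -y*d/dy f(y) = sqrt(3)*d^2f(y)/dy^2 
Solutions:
 f(y) = C1 + C2*erf(sqrt(2)*3^(3/4)*y/6)


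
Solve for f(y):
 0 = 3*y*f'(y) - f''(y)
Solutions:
 f(y) = C1 + C2*erfi(sqrt(6)*y/2)


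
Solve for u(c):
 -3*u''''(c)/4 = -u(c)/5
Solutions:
 u(c) = C1*exp(-15^(3/4)*sqrt(2)*c/15) + C2*exp(15^(3/4)*sqrt(2)*c/15) + C3*sin(15^(3/4)*sqrt(2)*c/15) + C4*cos(15^(3/4)*sqrt(2)*c/15)


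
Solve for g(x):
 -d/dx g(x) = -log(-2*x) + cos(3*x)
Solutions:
 g(x) = C1 + x*log(-x) - x + x*log(2) - sin(3*x)/3


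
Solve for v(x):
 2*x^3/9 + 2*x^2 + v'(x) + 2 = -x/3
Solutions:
 v(x) = C1 - x^4/18 - 2*x^3/3 - x^2/6 - 2*x


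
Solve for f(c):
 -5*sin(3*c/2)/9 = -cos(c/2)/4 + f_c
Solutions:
 f(c) = C1 + sin(c/2)/2 + 10*cos(3*c/2)/27


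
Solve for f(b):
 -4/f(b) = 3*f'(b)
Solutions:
 f(b) = -sqrt(C1 - 24*b)/3
 f(b) = sqrt(C1 - 24*b)/3


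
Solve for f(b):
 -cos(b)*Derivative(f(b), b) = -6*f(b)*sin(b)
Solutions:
 f(b) = C1/cos(b)^6


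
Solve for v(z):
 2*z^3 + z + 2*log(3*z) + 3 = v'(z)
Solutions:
 v(z) = C1 + z^4/2 + z^2/2 + 2*z*log(z) + z + z*log(9)


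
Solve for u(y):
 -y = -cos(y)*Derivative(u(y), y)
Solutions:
 u(y) = C1 + Integral(y/cos(y), y)


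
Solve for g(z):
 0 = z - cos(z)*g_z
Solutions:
 g(z) = C1 + Integral(z/cos(z), z)


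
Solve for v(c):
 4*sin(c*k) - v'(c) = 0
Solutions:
 v(c) = C1 - 4*cos(c*k)/k


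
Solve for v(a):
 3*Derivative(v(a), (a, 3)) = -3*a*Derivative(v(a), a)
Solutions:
 v(a) = C1 + Integral(C2*airyai(-a) + C3*airybi(-a), a)


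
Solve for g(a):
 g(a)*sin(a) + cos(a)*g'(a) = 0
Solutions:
 g(a) = C1*cos(a)


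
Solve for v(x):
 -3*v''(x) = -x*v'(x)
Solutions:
 v(x) = C1 + C2*erfi(sqrt(6)*x/6)


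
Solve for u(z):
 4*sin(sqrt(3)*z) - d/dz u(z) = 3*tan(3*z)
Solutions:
 u(z) = C1 + log(cos(3*z)) - 4*sqrt(3)*cos(sqrt(3)*z)/3


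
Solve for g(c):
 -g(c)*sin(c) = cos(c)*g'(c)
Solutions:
 g(c) = C1*cos(c)


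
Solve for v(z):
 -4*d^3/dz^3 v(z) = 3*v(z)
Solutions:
 v(z) = C3*exp(-6^(1/3)*z/2) + (C1*sin(2^(1/3)*3^(5/6)*z/4) + C2*cos(2^(1/3)*3^(5/6)*z/4))*exp(6^(1/3)*z/4)


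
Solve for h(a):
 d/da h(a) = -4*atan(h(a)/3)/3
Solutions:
 Integral(1/atan(_y/3), (_y, h(a))) = C1 - 4*a/3


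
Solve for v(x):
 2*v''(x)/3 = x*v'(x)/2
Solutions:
 v(x) = C1 + C2*erfi(sqrt(6)*x/4)


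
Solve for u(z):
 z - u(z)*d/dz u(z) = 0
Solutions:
 u(z) = -sqrt(C1 + z^2)
 u(z) = sqrt(C1 + z^2)


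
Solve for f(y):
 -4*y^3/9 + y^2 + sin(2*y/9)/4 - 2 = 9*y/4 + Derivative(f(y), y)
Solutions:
 f(y) = C1 - y^4/9 + y^3/3 - 9*y^2/8 - 2*y - 9*cos(2*y/9)/8


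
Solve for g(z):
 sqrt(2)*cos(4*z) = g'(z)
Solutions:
 g(z) = C1 + sqrt(2)*sin(4*z)/4


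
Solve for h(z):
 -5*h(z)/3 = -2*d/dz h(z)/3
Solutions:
 h(z) = C1*exp(5*z/2)


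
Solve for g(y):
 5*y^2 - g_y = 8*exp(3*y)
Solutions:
 g(y) = C1 + 5*y^3/3 - 8*exp(3*y)/3


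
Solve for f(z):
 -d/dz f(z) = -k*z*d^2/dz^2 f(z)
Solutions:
 f(z) = C1 + z^(((re(k) + 1)*re(k) + im(k)^2)/(re(k)^2 + im(k)^2))*(C2*sin(log(z)*Abs(im(k))/(re(k)^2 + im(k)^2)) + C3*cos(log(z)*im(k)/(re(k)^2 + im(k)^2)))


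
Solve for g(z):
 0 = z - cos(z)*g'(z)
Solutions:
 g(z) = C1 + Integral(z/cos(z), z)


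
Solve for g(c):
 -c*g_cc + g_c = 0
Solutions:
 g(c) = C1 + C2*c^2


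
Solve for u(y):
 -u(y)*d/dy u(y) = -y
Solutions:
 u(y) = -sqrt(C1 + y^2)
 u(y) = sqrt(C1 + y^2)


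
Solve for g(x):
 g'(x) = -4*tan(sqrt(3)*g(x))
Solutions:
 g(x) = sqrt(3)*(pi - asin(C1*exp(-4*sqrt(3)*x)))/3
 g(x) = sqrt(3)*asin(C1*exp(-4*sqrt(3)*x))/3


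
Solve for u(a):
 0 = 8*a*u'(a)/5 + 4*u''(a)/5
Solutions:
 u(a) = C1 + C2*erf(a)


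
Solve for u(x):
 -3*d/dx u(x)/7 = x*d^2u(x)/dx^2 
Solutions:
 u(x) = C1 + C2*x^(4/7)


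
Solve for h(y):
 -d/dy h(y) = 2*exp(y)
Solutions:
 h(y) = C1 - 2*exp(y)


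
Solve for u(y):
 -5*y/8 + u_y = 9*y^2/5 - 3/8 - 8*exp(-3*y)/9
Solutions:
 u(y) = C1 + 3*y^3/5 + 5*y^2/16 - 3*y/8 + 8*exp(-3*y)/27


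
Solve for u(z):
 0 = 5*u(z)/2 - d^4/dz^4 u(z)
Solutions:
 u(z) = C1*exp(-2^(3/4)*5^(1/4)*z/2) + C2*exp(2^(3/4)*5^(1/4)*z/2) + C3*sin(2^(3/4)*5^(1/4)*z/2) + C4*cos(2^(3/4)*5^(1/4)*z/2)


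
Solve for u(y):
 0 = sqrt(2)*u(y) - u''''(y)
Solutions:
 u(y) = C1*exp(-2^(1/8)*y) + C2*exp(2^(1/8)*y) + C3*sin(2^(1/8)*y) + C4*cos(2^(1/8)*y)


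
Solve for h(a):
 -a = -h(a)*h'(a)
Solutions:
 h(a) = -sqrt(C1 + a^2)
 h(a) = sqrt(C1 + a^2)


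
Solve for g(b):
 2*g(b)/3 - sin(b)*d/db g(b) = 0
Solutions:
 g(b) = C1*(cos(b) - 1)^(1/3)/(cos(b) + 1)^(1/3)


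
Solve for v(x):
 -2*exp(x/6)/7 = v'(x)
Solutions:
 v(x) = C1 - 12*exp(x/6)/7


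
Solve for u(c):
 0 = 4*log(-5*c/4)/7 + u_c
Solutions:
 u(c) = C1 - 4*c*log(-c)/7 + 4*c*(-log(5) + 1 + 2*log(2))/7


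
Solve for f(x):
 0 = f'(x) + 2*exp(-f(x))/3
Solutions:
 f(x) = log(C1 - 2*x/3)


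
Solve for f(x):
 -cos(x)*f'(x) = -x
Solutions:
 f(x) = C1 + Integral(x/cos(x), x)


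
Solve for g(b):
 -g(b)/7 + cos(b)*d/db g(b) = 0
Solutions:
 g(b) = C1*(sin(b) + 1)^(1/14)/(sin(b) - 1)^(1/14)


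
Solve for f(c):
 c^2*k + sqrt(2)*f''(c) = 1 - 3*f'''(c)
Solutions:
 f(c) = C1 + C2*c + C3*exp(-sqrt(2)*c/3) - sqrt(2)*c^4*k/24 + c^3*k/2 + sqrt(2)*c^2*(1 - 9*k)/4


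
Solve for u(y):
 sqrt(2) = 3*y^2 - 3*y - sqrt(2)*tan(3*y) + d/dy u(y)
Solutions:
 u(y) = C1 - y^3 + 3*y^2/2 + sqrt(2)*y - sqrt(2)*log(cos(3*y))/3


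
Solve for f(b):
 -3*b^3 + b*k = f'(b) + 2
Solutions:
 f(b) = C1 - 3*b^4/4 + b^2*k/2 - 2*b


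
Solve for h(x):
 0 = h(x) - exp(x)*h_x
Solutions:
 h(x) = C1*exp(-exp(-x))


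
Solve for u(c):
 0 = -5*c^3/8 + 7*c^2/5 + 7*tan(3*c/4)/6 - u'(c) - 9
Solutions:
 u(c) = C1 - 5*c^4/32 + 7*c^3/15 - 9*c - 14*log(cos(3*c/4))/9


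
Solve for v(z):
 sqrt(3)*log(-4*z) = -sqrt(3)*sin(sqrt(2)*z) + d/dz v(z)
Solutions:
 v(z) = C1 + sqrt(3)*z*(log(-z) - 1) + 2*sqrt(3)*z*log(2) - sqrt(6)*cos(sqrt(2)*z)/2


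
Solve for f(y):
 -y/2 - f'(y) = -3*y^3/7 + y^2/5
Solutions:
 f(y) = C1 + 3*y^4/28 - y^3/15 - y^2/4


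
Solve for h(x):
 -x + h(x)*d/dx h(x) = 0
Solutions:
 h(x) = -sqrt(C1 + x^2)
 h(x) = sqrt(C1 + x^2)


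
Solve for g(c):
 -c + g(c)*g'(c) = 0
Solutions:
 g(c) = -sqrt(C1 + c^2)
 g(c) = sqrt(C1 + c^2)


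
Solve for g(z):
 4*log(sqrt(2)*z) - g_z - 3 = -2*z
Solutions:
 g(z) = C1 + z^2 + 4*z*log(z) - 7*z + z*log(4)


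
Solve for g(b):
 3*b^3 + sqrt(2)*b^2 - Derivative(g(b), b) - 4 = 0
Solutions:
 g(b) = C1 + 3*b^4/4 + sqrt(2)*b^3/3 - 4*b


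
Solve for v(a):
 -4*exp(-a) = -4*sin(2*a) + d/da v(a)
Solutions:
 v(a) = C1 - 2*cos(2*a) + 4*exp(-a)


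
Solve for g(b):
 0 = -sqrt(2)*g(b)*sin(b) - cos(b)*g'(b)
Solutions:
 g(b) = C1*cos(b)^(sqrt(2))


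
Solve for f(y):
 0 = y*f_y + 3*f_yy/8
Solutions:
 f(y) = C1 + C2*erf(2*sqrt(3)*y/3)


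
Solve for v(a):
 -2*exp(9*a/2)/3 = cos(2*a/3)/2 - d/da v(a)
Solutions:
 v(a) = C1 + 4*exp(9*a/2)/27 + 3*sin(2*a/3)/4


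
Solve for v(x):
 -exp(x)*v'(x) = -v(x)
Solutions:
 v(x) = C1*exp(-exp(-x))


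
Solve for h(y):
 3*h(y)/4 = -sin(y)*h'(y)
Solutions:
 h(y) = C1*(cos(y) + 1)^(3/8)/(cos(y) - 1)^(3/8)


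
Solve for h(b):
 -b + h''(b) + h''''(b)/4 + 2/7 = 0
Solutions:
 h(b) = C1 + C2*b + C3*sin(2*b) + C4*cos(2*b) + b^3/6 - b^2/7


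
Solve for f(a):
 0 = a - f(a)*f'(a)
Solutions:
 f(a) = -sqrt(C1 + a^2)
 f(a) = sqrt(C1 + a^2)


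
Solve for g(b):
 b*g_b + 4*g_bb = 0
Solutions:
 g(b) = C1 + C2*erf(sqrt(2)*b/4)


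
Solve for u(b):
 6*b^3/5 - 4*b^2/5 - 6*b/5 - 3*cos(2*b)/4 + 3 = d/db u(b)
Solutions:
 u(b) = C1 + 3*b^4/10 - 4*b^3/15 - 3*b^2/5 + 3*b - 3*sin(2*b)/8


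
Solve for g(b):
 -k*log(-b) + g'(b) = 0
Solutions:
 g(b) = C1 + b*k*log(-b) - b*k


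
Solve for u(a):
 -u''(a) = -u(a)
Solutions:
 u(a) = C1*exp(-a) + C2*exp(a)


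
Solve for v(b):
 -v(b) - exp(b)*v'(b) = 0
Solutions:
 v(b) = C1*exp(exp(-b))


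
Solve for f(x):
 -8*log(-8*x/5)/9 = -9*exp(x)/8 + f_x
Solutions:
 f(x) = C1 - 8*x*log(-x)/9 + 8*x*(-3*log(2) + 1 + log(5))/9 + 9*exp(x)/8


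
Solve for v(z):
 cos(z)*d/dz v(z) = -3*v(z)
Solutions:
 v(z) = C1*(sin(z) - 1)^(3/2)/(sin(z) + 1)^(3/2)


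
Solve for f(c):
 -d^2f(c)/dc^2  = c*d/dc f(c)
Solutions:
 f(c) = C1 + C2*erf(sqrt(2)*c/2)


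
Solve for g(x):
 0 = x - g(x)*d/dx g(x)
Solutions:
 g(x) = -sqrt(C1 + x^2)
 g(x) = sqrt(C1 + x^2)


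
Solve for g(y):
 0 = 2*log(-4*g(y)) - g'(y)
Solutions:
 -Integral(1/(log(-_y) + 2*log(2)), (_y, g(y)))/2 = C1 - y


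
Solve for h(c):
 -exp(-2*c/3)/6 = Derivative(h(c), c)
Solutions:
 h(c) = C1 + exp(-2*c/3)/4


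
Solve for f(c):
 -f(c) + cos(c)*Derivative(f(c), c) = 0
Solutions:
 f(c) = C1*sqrt(sin(c) + 1)/sqrt(sin(c) - 1)


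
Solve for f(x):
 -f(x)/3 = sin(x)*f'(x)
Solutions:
 f(x) = C1*(cos(x) + 1)^(1/6)/(cos(x) - 1)^(1/6)


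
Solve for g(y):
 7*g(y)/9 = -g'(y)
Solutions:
 g(y) = C1*exp(-7*y/9)


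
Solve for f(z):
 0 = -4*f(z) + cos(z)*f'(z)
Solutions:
 f(z) = C1*(sin(z)^2 + 2*sin(z) + 1)/(sin(z)^2 - 2*sin(z) + 1)


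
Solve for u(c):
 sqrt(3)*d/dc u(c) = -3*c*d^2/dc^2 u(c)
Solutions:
 u(c) = C1 + C2*c^(1 - sqrt(3)/3)


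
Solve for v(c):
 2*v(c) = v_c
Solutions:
 v(c) = C1*exp(2*c)


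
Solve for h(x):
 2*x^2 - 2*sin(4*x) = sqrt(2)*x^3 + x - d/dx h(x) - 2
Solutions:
 h(x) = C1 + sqrt(2)*x^4/4 - 2*x^3/3 + x^2/2 - 2*x - cos(4*x)/2


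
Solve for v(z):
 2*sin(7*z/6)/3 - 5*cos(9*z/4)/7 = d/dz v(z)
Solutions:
 v(z) = C1 - 20*sin(9*z/4)/63 - 4*cos(7*z/6)/7


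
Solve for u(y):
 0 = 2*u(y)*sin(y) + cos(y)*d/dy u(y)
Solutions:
 u(y) = C1*cos(y)^2


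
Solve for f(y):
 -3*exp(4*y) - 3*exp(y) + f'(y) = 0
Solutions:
 f(y) = C1 + 3*exp(4*y)/4 + 3*exp(y)


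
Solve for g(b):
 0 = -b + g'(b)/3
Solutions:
 g(b) = C1 + 3*b^2/2


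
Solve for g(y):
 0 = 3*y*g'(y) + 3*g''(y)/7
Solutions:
 g(y) = C1 + C2*erf(sqrt(14)*y/2)


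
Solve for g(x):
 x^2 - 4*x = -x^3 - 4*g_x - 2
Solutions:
 g(x) = C1 - x^4/16 - x^3/12 + x^2/2 - x/2


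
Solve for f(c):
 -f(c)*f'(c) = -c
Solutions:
 f(c) = -sqrt(C1 + c^2)
 f(c) = sqrt(C1 + c^2)


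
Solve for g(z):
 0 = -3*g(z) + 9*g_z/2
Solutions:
 g(z) = C1*exp(2*z/3)


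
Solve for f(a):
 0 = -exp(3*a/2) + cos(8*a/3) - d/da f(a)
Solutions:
 f(a) = C1 - 2*exp(3*a/2)/3 + 3*sin(8*a/3)/8


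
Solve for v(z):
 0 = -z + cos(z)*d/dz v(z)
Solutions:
 v(z) = C1 + Integral(z/cos(z), z)


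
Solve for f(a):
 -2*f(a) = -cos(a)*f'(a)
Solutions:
 f(a) = C1*(sin(a) + 1)/(sin(a) - 1)


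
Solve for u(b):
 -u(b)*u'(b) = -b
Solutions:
 u(b) = -sqrt(C1 + b^2)
 u(b) = sqrt(C1 + b^2)


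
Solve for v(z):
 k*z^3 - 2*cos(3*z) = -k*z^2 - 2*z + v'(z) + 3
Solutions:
 v(z) = C1 + k*z^4/4 + k*z^3/3 + z^2 - 3*z - 2*sin(3*z)/3


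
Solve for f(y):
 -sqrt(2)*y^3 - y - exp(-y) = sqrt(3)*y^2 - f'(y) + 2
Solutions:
 f(y) = C1 + sqrt(2)*y^4/4 + sqrt(3)*y^3/3 + y^2/2 + 2*y - exp(-y)


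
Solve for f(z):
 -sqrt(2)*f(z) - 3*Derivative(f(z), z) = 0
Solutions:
 f(z) = C1*exp(-sqrt(2)*z/3)


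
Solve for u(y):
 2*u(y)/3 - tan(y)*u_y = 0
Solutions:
 u(y) = C1*sin(y)^(2/3)


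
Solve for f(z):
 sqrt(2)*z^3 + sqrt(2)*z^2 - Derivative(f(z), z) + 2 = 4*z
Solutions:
 f(z) = C1 + sqrt(2)*z^4/4 + sqrt(2)*z^3/3 - 2*z^2 + 2*z


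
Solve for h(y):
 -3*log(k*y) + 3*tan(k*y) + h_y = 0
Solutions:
 h(y) = C1 + 3*y*log(k*y) - 3*y - 3*Piecewise((-log(cos(k*y))/k, Ne(k, 0)), (0, True))


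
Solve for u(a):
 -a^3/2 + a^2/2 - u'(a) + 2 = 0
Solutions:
 u(a) = C1 - a^4/8 + a^3/6 + 2*a


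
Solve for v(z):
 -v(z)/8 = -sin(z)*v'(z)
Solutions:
 v(z) = C1*(cos(z) - 1)^(1/16)/(cos(z) + 1)^(1/16)


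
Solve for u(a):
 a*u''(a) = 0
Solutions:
 u(a) = C1 + C2*a


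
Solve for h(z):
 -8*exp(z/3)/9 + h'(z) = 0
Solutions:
 h(z) = C1 + 8*exp(z/3)/3


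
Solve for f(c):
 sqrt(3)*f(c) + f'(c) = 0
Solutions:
 f(c) = C1*exp(-sqrt(3)*c)


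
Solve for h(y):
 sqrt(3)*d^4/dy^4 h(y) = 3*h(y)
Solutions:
 h(y) = C1*exp(-3^(1/8)*y) + C2*exp(3^(1/8)*y) + C3*sin(3^(1/8)*y) + C4*cos(3^(1/8)*y)


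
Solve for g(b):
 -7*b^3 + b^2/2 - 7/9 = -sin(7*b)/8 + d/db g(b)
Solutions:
 g(b) = C1 - 7*b^4/4 + b^3/6 - 7*b/9 - cos(7*b)/56


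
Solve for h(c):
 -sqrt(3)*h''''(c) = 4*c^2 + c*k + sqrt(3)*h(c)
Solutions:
 h(c) = -4*sqrt(3)*c^2/3 - sqrt(3)*c*k/3 + (C1*sin(sqrt(2)*c/2) + C2*cos(sqrt(2)*c/2))*exp(-sqrt(2)*c/2) + (C3*sin(sqrt(2)*c/2) + C4*cos(sqrt(2)*c/2))*exp(sqrt(2)*c/2)


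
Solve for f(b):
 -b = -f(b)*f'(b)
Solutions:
 f(b) = -sqrt(C1 + b^2)
 f(b) = sqrt(C1 + b^2)


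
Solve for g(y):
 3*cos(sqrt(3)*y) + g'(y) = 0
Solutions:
 g(y) = C1 - sqrt(3)*sin(sqrt(3)*y)


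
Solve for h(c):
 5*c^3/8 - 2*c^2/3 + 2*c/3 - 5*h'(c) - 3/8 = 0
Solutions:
 h(c) = C1 + c^4/32 - 2*c^3/45 + c^2/15 - 3*c/40


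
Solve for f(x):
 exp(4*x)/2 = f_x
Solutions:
 f(x) = C1 + exp(4*x)/8


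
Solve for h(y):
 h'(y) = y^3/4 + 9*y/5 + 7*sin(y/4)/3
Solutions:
 h(y) = C1 + y^4/16 + 9*y^2/10 - 28*cos(y/4)/3


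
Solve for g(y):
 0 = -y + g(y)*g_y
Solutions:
 g(y) = -sqrt(C1 + y^2)
 g(y) = sqrt(C1 + y^2)


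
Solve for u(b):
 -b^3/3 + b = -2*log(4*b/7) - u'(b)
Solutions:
 u(b) = C1 + b^4/12 - b^2/2 - 2*b*log(b) + b*log(49/16) + 2*b


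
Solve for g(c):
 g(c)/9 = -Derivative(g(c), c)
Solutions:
 g(c) = C1*exp(-c/9)


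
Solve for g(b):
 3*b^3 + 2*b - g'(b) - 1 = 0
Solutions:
 g(b) = C1 + 3*b^4/4 + b^2 - b


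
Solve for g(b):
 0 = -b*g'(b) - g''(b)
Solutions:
 g(b) = C1 + C2*erf(sqrt(2)*b/2)


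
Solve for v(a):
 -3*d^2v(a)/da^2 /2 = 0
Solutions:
 v(a) = C1 + C2*a


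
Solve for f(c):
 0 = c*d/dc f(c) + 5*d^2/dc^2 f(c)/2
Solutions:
 f(c) = C1 + C2*erf(sqrt(5)*c/5)


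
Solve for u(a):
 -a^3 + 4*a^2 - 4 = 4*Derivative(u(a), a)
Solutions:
 u(a) = C1 - a^4/16 + a^3/3 - a


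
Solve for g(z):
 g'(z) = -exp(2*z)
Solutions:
 g(z) = C1 - exp(2*z)/2


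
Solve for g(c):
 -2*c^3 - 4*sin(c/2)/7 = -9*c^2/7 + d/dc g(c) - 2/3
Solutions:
 g(c) = C1 - c^4/2 + 3*c^3/7 + 2*c/3 + 8*cos(c/2)/7


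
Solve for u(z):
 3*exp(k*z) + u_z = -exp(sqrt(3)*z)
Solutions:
 u(z) = C1 - sqrt(3)*exp(sqrt(3)*z)/3 - 3*exp(k*z)/k


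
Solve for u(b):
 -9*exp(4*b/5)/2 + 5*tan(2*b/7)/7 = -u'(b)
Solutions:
 u(b) = C1 + 45*exp(4*b/5)/8 + 5*log(cos(2*b/7))/2


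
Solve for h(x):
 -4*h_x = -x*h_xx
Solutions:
 h(x) = C1 + C2*x^5


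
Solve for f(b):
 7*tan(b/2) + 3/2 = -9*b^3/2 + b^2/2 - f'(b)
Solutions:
 f(b) = C1 - 9*b^4/8 + b^3/6 - 3*b/2 + 14*log(cos(b/2))


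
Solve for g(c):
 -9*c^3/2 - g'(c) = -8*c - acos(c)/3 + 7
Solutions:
 g(c) = C1 - 9*c^4/8 + 4*c^2 + c*acos(c)/3 - 7*c - sqrt(1 - c^2)/3


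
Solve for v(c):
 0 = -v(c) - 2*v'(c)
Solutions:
 v(c) = C1*exp(-c/2)


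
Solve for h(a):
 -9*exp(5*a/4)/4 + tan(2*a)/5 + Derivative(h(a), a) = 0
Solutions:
 h(a) = C1 + 9*exp(5*a/4)/5 + log(cos(2*a))/10


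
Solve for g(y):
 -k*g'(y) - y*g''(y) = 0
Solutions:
 g(y) = C1 + y^(1 - re(k))*(C2*sin(log(y)*Abs(im(k))) + C3*cos(log(y)*im(k)))


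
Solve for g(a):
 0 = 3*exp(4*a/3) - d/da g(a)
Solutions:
 g(a) = C1 + 9*exp(4*a/3)/4


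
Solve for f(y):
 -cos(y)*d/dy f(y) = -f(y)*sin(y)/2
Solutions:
 f(y) = C1/sqrt(cos(y))


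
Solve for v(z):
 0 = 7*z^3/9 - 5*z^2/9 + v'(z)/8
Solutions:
 v(z) = C1 - 14*z^4/9 + 40*z^3/27


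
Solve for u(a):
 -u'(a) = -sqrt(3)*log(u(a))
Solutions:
 li(u(a)) = C1 + sqrt(3)*a


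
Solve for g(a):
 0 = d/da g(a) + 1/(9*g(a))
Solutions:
 g(a) = -sqrt(C1 - 2*a)/3
 g(a) = sqrt(C1 - 2*a)/3


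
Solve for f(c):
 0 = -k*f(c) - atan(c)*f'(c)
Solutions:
 f(c) = C1*exp(-k*Integral(1/atan(c), c))


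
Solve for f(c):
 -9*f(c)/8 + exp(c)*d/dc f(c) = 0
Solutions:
 f(c) = C1*exp(-9*exp(-c)/8)


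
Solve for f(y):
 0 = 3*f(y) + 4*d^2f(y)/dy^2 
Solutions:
 f(y) = C1*sin(sqrt(3)*y/2) + C2*cos(sqrt(3)*y/2)


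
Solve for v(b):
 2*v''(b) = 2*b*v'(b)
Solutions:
 v(b) = C1 + C2*erfi(sqrt(2)*b/2)


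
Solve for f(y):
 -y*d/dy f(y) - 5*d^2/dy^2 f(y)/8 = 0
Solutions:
 f(y) = C1 + C2*erf(2*sqrt(5)*y/5)


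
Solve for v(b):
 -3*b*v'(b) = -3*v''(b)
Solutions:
 v(b) = C1 + C2*erfi(sqrt(2)*b/2)


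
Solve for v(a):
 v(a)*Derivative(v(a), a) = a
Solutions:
 v(a) = -sqrt(C1 + a^2)
 v(a) = sqrt(C1 + a^2)


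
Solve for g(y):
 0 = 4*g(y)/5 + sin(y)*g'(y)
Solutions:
 g(y) = C1*(cos(y) + 1)^(2/5)/(cos(y) - 1)^(2/5)


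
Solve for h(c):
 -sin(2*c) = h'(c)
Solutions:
 h(c) = C1 + cos(2*c)/2


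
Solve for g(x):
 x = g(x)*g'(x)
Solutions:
 g(x) = -sqrt(C1 + x^2)
 g(x) = sqrt(C1 + x^2)


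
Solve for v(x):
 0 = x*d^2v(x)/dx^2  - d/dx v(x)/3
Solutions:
 v(x) = C1 + C2*x^(4/3)


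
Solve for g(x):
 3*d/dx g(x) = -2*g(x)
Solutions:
 g(x) = C1*exp(-2*x/3)


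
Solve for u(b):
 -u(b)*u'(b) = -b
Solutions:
 u(b) = -sqrt(C1 + b^2)
 u(b) = sqrt(C1 + b^2)


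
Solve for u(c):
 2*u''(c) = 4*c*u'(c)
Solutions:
 u(c) = C1 + C2*erfi(c)


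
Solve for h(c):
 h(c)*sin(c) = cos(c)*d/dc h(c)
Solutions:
 h(c) = C1/cos(c)


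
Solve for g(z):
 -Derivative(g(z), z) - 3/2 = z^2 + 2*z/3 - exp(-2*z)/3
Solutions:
 g(z) = C1 - z^3/3 - z^2/3 - 3*z/2 - exp(-2*z)/6


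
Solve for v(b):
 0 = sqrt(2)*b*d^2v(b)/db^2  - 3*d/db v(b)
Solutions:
 v(b) = C1 + C2*b^(1 + 3*sqrt(2)/2)


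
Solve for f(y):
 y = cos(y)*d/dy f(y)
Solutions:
 f(y) = C1 + Integral(y/cos(y), y)


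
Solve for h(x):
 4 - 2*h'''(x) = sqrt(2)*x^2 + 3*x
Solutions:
 h(x) = C1 + C2*x + C3*x^2 - sqrt(2)*x^5/120 - x^4/16 + x^3/3


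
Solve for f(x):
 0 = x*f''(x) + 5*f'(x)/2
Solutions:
 f(x) = C1 + C2/x^(3/2)


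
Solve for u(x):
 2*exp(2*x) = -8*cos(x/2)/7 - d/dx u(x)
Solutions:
 u(x) = C1 - exp(2*x) - 16*sin(x/2)/7


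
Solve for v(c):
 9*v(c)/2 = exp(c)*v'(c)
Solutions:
 v(c) = C1*exp(-9*exp(-c)/2)


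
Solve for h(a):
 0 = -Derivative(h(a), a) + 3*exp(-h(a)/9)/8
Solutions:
 h(a) = 9*log(C1 + a/24)


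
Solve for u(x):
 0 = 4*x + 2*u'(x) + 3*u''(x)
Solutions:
 u(x) = C1 + C2*exp(-2*x/3) - x^2 + 3*x


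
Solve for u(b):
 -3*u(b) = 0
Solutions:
 u(b) = 0


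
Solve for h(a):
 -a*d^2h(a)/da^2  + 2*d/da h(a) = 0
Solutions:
 h(a) = C1 + C2*a^3


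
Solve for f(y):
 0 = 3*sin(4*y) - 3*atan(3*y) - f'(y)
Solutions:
 f(y) = C1 - 3*y*atan(3*y) + log(9*y^2 + 1)/2 - 3*cos(4*y)/4


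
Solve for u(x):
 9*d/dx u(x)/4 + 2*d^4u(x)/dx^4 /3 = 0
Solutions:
 u(x) = C1 + C4*exp(-3*x/2) + (C2*sin(3*sqrt(3)*x/4) + C3*cos(3*sqrt(3)*x/4))*exp(3*x/4)


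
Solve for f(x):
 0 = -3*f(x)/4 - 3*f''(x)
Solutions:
 f(x) = C1*sin(x/2) + C2*cos(x/2)


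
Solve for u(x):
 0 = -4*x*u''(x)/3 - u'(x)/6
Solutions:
 u(x) = C1 + C2*x^(7/8)


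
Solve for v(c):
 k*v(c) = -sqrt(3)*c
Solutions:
 v(c) = -sqrt(3)*c/k


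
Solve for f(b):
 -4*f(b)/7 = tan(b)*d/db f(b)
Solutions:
 f(b) = C1/sin(b)^(4/7)


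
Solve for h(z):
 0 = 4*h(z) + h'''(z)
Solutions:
 h(z) = C3*exp(-2^(2/3)*z) + (C1*sin(2^(2/3)*sqrt(3)*z/2) + C2*cos(2^(2/3)*sqrt(3)*z/2))*exp(2^(2/3)*z/2)


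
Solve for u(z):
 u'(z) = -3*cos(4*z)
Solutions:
 u(z) = C1 - 3*sin(4*z)/4


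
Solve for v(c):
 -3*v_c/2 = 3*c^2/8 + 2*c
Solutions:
 v(c) = C1 - c^3/12 - 2*c^2/3


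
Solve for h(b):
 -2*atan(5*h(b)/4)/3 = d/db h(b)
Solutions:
 Integral(1/atan(5*_y/4), (_y, h(b))) = C1 - 2*b/3


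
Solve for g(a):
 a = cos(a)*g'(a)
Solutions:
 g(a) = C1 + Integral(a/cos(a), a)


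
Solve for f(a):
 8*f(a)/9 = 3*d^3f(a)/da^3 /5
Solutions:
 f(a) = C3*exp(2*5^(1/3)*a/3) + (C1*sin(sqrt(3)*5^(1/3)*a/3) + C2*cos(sqrt(3)*5^(1/3)*a/3))*exp(-5^(1/3)*a/3)


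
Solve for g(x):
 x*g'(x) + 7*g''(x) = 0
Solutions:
 g(x) = C1 + C2*erf(sqrt(14)*x/14)


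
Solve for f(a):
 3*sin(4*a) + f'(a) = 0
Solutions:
 f(a) = C1 + 3*cos(4*a)/4


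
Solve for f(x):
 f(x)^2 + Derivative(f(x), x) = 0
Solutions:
 f(x) = 1/(C1 + x)


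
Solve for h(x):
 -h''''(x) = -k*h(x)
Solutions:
 h(x) = C1*exp(-k^(1/4)*x) + C2*exp(k^(1/4)*x) + C3*exp(-I*k^(1/4)*x) + C4*exp(I*k^(1/4)*x)


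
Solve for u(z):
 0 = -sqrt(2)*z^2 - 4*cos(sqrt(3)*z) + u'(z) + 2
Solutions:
 u(z) = C1 + sqrt(2)*z^3/3 - 2*z + 4*sqrt(3)*sin(sqrt(3)*z)/3


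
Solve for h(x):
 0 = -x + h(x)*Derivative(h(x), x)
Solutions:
 h(x) = -sqrt(C1 + x^2)
 h(x) = sqrt(C1 + x^2)


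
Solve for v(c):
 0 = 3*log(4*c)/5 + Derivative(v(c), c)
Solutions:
 v(c) = C1 - 3*c*log(c)/5 - 6*c*log(2)/5 + 3*c/5


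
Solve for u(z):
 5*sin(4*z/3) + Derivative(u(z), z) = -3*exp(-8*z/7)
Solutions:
 u(z) = C1 + 15*cos(4*z/3)/4 + 21*exp(-8*z/7)/8


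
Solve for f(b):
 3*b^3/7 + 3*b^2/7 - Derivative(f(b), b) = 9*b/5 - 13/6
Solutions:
 f(b) = C1 + 3*b^4/28 + b^3/7 - 9*b^2/10 + 13*b/6


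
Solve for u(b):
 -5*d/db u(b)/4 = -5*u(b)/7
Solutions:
 u(b) = C1*exp(4*b/7)


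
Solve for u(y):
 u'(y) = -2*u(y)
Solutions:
 u(y) = C1*exp(-2*y)


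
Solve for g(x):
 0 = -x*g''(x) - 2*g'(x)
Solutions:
 g(x) = C1 + C2/x


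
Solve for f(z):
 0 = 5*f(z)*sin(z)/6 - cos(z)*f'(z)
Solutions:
 f(z) = C1/cos(z)^(5/6)


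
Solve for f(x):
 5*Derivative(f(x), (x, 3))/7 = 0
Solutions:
 f(x) = C1 + C2*x + C3*x^2


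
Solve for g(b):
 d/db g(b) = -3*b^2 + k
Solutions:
 g(b) = C1 - b^3 + b*k


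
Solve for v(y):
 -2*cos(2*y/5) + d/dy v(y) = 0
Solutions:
 v(y) = C1 + 5*sin(2*y/5)


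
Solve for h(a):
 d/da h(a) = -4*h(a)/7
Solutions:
 h(a) = C1*exp(-4*a/7)


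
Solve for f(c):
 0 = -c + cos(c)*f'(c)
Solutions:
 f(c) = C1 + Integral(c/cos(c), c)


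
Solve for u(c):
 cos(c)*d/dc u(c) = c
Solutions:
 u(c) = C1 + Integral(c/cos(c), c)


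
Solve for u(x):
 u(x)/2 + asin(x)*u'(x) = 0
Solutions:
 u(x) = C1*exp(-Integral(1/asin(x), x)/2)


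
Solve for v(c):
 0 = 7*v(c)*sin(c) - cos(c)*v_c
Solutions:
 v(c) = C1/cos(c)^7


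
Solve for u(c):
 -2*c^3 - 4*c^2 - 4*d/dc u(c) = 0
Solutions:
 u(c) = C1 - c^4/8 - c^3/3


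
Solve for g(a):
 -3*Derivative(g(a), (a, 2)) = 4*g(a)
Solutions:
 g(a) = C1*sin(2*sqrt(3)*a/3) + C2*cos(2*sqrt(3)*a/3)


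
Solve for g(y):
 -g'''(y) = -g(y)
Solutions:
 g(y) = C3*exp(y) + (C1*sin(sqrt(3)*y/2) + C2*cos(sqrt(3)*y/2))*exp(-y/2)


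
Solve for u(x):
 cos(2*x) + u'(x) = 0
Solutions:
 u(x) = C1 - sin(2*x)/2


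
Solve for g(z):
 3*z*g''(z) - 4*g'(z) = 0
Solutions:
 g(z) = C1 + C2*z^(7/3)


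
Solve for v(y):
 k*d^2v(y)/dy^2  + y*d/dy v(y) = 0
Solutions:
 v(y) = C1 + C2*sqrt(k)*erf(sqrt(2)*y*sqrt(1/k)/2)


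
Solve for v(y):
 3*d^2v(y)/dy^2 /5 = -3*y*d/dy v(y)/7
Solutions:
 v(y) = C1 + C2*erf(sqrt(70)*y/14)


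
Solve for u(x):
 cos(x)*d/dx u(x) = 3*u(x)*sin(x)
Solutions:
 u(x) = C1/cos(x)^3


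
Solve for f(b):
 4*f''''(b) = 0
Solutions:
 f(b) = C1 + C2*b + C3*b^2 + C4*b^3


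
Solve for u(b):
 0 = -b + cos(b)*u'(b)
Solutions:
 u(b) = C1 + Integral(b/cos(b), b)


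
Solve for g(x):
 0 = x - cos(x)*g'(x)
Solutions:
 g(x) = C1 + Integral(x/cos(x), x)


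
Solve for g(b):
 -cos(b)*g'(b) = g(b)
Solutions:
 g(b) = C1*sqrt(sin(b) - 1)/sqrt(sin(b) + 1)


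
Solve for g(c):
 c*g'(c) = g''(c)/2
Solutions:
 g(c) = C1 + C2*erfi(c)


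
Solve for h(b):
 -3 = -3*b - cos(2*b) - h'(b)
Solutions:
 h(b) = C1 - 3*b^2/2 + 3*b - sin(2*b)/2


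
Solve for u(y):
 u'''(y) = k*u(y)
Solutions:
 u(y) = C1*exp(k^(1/3)*y) + C2*exp(k^(1/3)*y*(-1 + sqrt(3)*I)/2) + C3*exp(-k^(1/3)*y*(1 + sqrt(3)*I)/2)


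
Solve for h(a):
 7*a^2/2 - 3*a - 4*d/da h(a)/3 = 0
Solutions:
 h(a) = C1 + 7*a^3/8 - 9*a^2/8


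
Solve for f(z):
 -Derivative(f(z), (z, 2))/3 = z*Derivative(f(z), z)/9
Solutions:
 f(z) = C1 + C2*erf(sqrt(6)*z/6)


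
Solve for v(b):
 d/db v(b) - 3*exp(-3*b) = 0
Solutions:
 v(b) = C1 - exp(-3*b)


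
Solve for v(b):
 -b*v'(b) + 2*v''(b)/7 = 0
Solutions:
 v(b) = C1 + C2*erfi(sqrt(7)*b/2)


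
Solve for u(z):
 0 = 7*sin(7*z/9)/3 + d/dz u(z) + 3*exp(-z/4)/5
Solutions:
 u(z) = C1 + 3*cos(7*z/9) + 12*exp(-z/4)/5


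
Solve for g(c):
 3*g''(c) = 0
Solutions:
 g(c) = C1 + C2*c


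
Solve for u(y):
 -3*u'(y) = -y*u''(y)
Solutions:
 u(y) = C1 + C2*y^4


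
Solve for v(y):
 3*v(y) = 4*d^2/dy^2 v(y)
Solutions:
 v(y) = C1*exp(-sqrt(3)*y/2) + C2*exp(sqrt(3)*y/2)


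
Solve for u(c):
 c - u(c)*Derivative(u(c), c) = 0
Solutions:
 u(c) = -sqrt(C1 + c^2)
 u(c) = sqrt(C1 + c^2)


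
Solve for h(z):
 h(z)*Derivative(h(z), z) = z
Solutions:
 h(z) = -sqrt(C1 + z^2)
 h(z) = sqrt(C1 + z^2)


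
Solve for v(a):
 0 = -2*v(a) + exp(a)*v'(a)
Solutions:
 v(a) = C1*exp(-2*exp(-a))


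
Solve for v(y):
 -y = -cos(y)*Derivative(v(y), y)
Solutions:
 v(y) = C1 + Integral(y/cos(y), y)


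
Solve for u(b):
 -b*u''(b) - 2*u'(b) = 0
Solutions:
 u(b) = C1 + C2/b


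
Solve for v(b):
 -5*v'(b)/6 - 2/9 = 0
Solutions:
 v(b) = C1 - 4*b/15


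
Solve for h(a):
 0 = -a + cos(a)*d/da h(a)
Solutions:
 h(a) = C1 + Integral(a/cos(a), a)


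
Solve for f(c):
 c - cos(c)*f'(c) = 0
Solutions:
 f(c) = C1 + Integral(c/cos(c), c)


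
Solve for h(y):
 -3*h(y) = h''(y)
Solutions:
 h(y) = C1*sin(sqrt(3)*y) + C2*cos(sqrt(3)*y)


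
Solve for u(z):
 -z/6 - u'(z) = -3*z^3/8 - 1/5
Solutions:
 u(z) = C1 + 3*z^4/32 - z^2/12 + z/5


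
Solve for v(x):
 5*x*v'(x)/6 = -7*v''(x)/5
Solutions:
 v(x) = C1 + C2*erf(5*sqrt(21)*x/42)


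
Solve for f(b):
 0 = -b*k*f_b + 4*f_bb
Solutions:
 f(b) = Piecewise((-sqrt(2)*sqrt(pi)*C1*erf(sqrt(2)*b*sqrt(-k)/4)/sqrt(-k) - C2, (k > 0) | (k < 0)), (-C1*b - C2, True))


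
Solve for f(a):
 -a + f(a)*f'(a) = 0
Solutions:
 f(a) = -sqrt(C1 + a^2)
 f(a) = sqrt(C1 + a^2)


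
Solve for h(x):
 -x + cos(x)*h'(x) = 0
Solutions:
 h(x) = C1 + Integral(x/cos(x), x)


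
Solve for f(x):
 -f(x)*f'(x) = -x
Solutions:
 f(x) = -sqrt(C1 + x^2)
 f(x) = sqrt(C1 + x^2)


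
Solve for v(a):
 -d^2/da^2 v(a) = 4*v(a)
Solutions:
 v(a) = C1*sin(2*a) + C2*cos(2*a)


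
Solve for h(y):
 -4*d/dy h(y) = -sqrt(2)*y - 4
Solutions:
 h(y) = C1 + sqrt(2)*y^2/8 + y


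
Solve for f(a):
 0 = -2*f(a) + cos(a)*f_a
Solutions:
 f(a) = C1*(sin(a) + 1)/(sin(a) - 1)


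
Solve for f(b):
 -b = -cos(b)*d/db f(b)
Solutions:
 f(b) = C1 + Integral(b/cos(b), b)


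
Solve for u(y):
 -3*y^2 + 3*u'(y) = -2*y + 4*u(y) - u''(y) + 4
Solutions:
 u(y) = C1*exp(-4*y) + C2*exp(y) - 3*y^2/4 - 5*y/8 - 59/32


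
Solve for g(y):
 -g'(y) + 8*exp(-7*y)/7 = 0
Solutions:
 g(y) = C1 - 8*exp(-7*y)/49


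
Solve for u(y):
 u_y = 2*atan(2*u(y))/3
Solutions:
 Integral(1/atan(2*_y), (_y, u(y))) = C1 + 2*y/3


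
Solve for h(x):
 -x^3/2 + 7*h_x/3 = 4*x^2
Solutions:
 h(x) = C1 + 3*x^4/56 + 4*x^3/7


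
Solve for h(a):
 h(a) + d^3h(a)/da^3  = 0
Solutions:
 h(a) = C3*exp(-a) + (C1*sin(sqrt(3)*a/2) + C2*cos(sqrt(3)*a/2))*exp(a/2)


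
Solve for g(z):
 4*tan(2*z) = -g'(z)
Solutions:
 g(z) = C1 + 2*log(cos(2*z))


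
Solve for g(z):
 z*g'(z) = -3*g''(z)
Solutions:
 g(z) = C1 + C2*erf(sqrt(6)*z/6)


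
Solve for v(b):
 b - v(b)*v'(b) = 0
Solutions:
 v(b) = -sqrt(C1 + b^2)
 v(b) = sqrt(C1 + b^2)


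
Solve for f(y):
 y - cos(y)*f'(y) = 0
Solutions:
 f(y) = C1 + Integral(y/cos(y), y)


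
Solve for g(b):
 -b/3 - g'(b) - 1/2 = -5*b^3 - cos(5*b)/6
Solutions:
 g(b) = C1 + 5*b^4/4 - b^2/6 - b/2 + sin(5*b)/30


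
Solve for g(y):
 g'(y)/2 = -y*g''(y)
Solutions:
 g(y) = C1 + C2*sqrt(y)


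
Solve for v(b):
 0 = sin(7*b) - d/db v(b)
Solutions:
 v(b) = C1 - cos(7*b)/7


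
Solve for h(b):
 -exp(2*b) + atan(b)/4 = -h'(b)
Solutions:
 h(b) = C1 - b*atan(b)/4 + exp(2*b)/2 + log(b^2 + 1)/8


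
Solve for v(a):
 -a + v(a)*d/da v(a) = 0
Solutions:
 v(a) = -sqrt(C1 + a^2)
 v(a) = sqrt(C1 + a^2)


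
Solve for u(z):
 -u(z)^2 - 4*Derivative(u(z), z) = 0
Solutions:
 u(z) = 4/(C1 + z)


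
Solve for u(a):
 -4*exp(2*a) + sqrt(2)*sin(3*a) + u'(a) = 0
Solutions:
 u(a) = C1 + 2*exp(2*a) + sqrt(2)*cos(3*a)/3


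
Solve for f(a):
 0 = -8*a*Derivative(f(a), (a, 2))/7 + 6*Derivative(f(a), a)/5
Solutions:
 f(a) = C1 + C2*a^(41/20)


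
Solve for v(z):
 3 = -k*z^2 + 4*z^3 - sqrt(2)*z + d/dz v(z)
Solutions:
 v(z) = C1 + k*z^3/3 - z^4 + sqrt(2)*z^2/2 + 3*z


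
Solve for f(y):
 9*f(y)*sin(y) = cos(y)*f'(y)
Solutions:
 f(y) = C1/cos(y)^9


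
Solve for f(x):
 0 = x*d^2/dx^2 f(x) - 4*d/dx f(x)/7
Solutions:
 f(x) = C1 + C2*x^(11/7)


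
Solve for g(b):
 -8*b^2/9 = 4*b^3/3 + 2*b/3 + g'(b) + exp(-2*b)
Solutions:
 g(b) = C1 - b^4/3 - 8*b^3/27 - b^2/3 + exp(-2*b)/2
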